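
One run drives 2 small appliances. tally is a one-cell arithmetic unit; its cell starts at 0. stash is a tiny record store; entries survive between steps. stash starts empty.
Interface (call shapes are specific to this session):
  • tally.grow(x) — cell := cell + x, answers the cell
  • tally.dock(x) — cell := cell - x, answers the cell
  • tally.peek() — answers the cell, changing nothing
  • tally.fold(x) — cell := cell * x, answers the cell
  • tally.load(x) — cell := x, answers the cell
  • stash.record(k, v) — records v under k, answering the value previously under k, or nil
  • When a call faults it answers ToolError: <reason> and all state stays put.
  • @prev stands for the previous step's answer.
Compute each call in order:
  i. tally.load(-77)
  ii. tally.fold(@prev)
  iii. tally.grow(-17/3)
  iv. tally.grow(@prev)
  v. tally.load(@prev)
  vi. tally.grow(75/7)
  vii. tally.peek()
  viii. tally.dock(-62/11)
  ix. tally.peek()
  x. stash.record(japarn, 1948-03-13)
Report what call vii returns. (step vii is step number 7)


I run tally.load using x='-77', and get -77.
Now I run tally.fold using x='@prev': 5929.
Invoking tally.grow using x='-17/3', and see 17770/3.
Using tally.grow using x='@prev', giving 35540/3.
I invoke tally.load using x='@prev', and see 35540/3.
Using tally.grow using x='75/7', yielding 249005/21.
Next I call tally.peek(), and see 249005/21.
I try tally.dock using x='-62/11': 2740357/231.
Next I call tally.peek(), → 2740357/231.
I try stash.record using k='japarn', v='1948-03-13', and observe nil.

Answer: 249005/21


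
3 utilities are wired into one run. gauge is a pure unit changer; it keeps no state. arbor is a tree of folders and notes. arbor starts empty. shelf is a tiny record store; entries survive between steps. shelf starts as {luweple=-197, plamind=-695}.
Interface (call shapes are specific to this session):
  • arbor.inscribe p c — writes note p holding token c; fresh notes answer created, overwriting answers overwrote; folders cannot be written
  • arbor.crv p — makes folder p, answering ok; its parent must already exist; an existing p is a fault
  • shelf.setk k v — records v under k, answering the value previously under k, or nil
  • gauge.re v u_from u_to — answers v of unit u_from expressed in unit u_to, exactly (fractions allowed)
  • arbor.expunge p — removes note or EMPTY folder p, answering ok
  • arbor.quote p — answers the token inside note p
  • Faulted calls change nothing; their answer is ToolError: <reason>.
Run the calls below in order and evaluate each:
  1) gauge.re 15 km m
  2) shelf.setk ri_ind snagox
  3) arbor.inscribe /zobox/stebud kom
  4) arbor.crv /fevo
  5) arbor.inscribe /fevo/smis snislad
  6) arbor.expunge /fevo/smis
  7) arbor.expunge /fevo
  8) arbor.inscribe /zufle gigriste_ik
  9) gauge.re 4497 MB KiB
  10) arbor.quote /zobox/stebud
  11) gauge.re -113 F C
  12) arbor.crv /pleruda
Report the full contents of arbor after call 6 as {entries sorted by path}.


Answer: {fevo/}

Derivation:
> re v=15 u_from=km u_to=m
= 15000
> setk k=ri_ind v=snagox
= nil
> inscribe p=/zobox/stebud c=kom
= ToolError: no parent
> crv p=/fevo
= ok
> inscribe p=/fevo/smis c=snislad
= created
> expunge p=/fevo/smis
= ok
> expunge p=/fevo
= ok
> inscribe p=/zufle c=gigriste_ik
= created
> re v=4497 u_from=MB u_to=KiB
= 70265625/16
> quote p=/zobox/stebud
= ToolError: not found
> re v=-113 u_from=F u_to=C
= -725/9
> crv p=/pleruda
= ok


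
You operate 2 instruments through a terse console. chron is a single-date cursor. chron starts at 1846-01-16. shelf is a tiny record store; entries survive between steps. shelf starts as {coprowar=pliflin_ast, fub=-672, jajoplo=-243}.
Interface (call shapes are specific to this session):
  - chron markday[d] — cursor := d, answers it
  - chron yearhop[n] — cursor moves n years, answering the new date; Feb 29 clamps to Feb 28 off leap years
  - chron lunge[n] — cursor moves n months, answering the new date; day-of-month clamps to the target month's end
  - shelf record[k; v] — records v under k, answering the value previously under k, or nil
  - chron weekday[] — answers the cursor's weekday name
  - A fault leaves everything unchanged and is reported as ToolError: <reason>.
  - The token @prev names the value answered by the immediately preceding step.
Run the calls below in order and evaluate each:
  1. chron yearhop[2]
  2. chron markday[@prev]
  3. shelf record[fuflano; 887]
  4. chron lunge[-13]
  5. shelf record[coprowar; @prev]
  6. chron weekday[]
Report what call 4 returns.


Act: chron yearhop[n='2']
Obs: 1848-01-16
Act: chron markday[d='@prev']
Obs: 1848-01-16
Act: shelf record[k='fuflano'; v='887']
Obs: nil
Act: chron lunge[n='-13']
Obs: 1846-12-16
Act: shelf record[k='coprowar'; v='@prev']
Obs: pliflin_ast
Act: chron weekday[]
Obs: Wednesday

Answer: 1846-12-16


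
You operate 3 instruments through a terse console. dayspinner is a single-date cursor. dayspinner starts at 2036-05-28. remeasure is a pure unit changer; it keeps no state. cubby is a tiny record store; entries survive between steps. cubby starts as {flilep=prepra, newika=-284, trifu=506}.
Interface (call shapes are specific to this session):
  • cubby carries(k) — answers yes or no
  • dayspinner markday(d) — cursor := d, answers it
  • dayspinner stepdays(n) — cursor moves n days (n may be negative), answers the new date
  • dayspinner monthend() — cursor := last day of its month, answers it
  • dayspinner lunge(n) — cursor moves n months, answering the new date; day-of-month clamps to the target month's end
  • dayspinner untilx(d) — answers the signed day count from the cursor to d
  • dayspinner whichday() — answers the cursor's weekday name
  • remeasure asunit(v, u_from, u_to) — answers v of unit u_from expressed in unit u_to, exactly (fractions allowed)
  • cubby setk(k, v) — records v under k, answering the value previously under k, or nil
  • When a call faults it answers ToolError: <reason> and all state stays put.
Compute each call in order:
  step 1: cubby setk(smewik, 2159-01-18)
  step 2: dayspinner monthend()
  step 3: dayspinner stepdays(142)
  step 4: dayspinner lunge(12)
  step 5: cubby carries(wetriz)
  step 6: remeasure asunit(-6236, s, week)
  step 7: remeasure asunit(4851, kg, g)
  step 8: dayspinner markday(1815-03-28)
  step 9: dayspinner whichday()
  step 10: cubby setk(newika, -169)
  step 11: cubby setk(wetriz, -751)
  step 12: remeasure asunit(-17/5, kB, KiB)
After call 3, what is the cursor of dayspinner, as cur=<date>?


Answer: cur=2036-10-20

Derivation:
# cubby setk(k→smewik, v→2159-01-18) -> nil
# dayspinner monthend() -> 2036-05-31
# dayspinner stepdays(n→142) -> 2036-10-20
# dayspinner lunge(n→12) -> 2037-10-20
# cubby carries(k→wetriz) -> no
# remeasure asunit(v→-6236, u_from→s, u_to→week) -> -1559/151200
# remeasure asunit(v→4851, u_from→kg, u_to→g) -> 4851000
# dayspinner markday(d→1815-03-28) -> 1815-03-28
# dayspinner whichday() -> Tuesday
# cubby setk(k→newika, v→-169) -> -284
# cubby setk(k→wetriz, v→-751) -> nil
# remeasure asunit(v→-17/5, u_from→kB, u_to→KiB) -> -425/128


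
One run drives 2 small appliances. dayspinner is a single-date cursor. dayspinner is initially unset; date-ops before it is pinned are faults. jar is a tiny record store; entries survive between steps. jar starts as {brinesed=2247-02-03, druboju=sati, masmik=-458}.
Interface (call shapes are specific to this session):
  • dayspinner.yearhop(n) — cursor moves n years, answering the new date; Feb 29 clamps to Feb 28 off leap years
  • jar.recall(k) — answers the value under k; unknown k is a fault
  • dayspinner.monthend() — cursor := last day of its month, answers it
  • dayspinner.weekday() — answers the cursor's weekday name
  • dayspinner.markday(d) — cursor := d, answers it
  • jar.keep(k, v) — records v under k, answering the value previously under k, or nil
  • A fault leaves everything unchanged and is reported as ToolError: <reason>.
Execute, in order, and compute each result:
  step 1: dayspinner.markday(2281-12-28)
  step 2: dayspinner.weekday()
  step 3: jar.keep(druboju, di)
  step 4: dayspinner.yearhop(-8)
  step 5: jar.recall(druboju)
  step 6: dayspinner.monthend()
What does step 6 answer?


I call dayspinner.markday with d=2281-12-28: 2281-12-28.
I use dayspinner.weekday(): Wednesday.
I invoke jar.keep with k=druboju, v=di, yielding sati.
Calling dayspinner.yearhop with n=-8: 2273-12-28.
Calling jar.recall with k=druboju, → di.
I use dayspinner.monthend(), — result: 2273-12-31.

Answer: 2273-12-31


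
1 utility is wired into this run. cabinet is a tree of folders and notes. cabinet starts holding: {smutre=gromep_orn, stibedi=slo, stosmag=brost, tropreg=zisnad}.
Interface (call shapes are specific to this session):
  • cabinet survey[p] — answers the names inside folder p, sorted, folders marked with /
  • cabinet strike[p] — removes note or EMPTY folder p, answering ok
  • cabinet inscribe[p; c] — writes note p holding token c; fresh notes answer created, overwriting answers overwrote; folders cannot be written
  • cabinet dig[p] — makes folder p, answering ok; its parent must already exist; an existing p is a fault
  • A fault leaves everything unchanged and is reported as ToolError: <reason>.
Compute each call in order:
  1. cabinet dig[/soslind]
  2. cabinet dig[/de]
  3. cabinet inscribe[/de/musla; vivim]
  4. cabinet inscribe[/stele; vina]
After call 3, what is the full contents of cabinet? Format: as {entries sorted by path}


! 1. cabinet dig(p=/soslind) => ok
! 2. cabinet dig(p=/de) => ok
! 3. cabinet inscribe(p=/de/musla, c=vivim) => created
! 4. cabinet inscribe(p=/stele, c=vina) => created

Answer: {de/, de/musla=vivim, smutre=gromep_orn, soslind/, stibedi=slo, stosmag=brost, tropreg=zisnad}


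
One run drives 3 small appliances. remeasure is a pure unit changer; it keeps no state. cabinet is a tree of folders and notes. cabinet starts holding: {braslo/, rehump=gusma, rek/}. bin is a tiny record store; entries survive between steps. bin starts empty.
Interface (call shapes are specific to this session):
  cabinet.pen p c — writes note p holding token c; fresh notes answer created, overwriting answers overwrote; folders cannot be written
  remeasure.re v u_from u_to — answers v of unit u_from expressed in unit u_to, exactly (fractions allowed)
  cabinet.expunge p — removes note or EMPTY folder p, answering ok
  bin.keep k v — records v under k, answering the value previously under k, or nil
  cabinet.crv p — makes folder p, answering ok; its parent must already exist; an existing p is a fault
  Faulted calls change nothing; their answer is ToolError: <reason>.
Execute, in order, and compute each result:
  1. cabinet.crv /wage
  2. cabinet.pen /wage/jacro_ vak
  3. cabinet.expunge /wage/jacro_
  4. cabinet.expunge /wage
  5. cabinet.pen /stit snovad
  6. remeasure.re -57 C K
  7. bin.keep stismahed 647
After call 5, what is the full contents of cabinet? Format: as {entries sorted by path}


Answer: {braslo/, rehump=gusma, rek/, stit=snovad}

Derivation:
// cabinet.crv(p='/wage') => ok
// cabinet.pen(p='/wage/jacro_', c='vak') => created
// cabinet.expunge(p='/wage/jacro_') => ok
// cabinet.expunge(p='/wage') => ok
// cabinet.pen(p='/stit', c='snovad') => created
// remeasure.re(v='-57', u_from='C', u_to='K') => 4323/20
// bin.keep(k='stismahed', v='647') => nil


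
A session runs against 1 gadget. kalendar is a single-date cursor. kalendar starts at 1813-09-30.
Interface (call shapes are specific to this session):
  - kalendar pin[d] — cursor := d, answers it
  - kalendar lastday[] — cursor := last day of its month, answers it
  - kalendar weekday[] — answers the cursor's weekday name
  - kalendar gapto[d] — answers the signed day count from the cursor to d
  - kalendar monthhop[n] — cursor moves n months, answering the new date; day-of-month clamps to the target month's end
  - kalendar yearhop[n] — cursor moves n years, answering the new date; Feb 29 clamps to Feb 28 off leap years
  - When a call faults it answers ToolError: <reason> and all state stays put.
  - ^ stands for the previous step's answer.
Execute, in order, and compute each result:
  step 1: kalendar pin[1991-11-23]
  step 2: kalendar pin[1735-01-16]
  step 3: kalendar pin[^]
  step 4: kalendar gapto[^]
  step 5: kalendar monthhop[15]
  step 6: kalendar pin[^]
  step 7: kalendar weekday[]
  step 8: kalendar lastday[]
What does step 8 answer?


// kalendar pin(1991-11-23) ~> 1991-11-23
// kalendar pin(1735-01-16) ~> 1735-01-16
// kalendar pin(^) ~> 1735-01-16
// kalendar gapto(^) ~> 0
// kalendar monthhop(15) ~> 1736-04-16
// kalendar pin(^) ~> 1736-04-16
// kalendar weekday() ~> Monday
// kalendar lastday() ~> 1736-04-30

Answer: 1736-04-30


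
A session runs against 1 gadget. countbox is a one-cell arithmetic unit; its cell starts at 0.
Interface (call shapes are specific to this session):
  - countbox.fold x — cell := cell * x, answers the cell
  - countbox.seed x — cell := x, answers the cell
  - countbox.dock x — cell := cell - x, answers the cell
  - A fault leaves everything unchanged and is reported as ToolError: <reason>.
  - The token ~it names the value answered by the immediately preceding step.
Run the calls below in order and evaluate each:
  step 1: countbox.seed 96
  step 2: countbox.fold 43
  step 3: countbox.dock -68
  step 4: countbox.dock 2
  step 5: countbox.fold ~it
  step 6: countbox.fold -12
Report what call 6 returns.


Answer: -211075632

Derivation:
Step: seed[x: 96]
Result: 96
Step: fold[x: 43]
Result: 4128
Step: dock[x: -68]
Result: 4196
Step: dock[x: 2]
Result: 4194
Step: fold[x: ~it]
Result: 17589636
Step: fold[x: -12]
Result: -211075632


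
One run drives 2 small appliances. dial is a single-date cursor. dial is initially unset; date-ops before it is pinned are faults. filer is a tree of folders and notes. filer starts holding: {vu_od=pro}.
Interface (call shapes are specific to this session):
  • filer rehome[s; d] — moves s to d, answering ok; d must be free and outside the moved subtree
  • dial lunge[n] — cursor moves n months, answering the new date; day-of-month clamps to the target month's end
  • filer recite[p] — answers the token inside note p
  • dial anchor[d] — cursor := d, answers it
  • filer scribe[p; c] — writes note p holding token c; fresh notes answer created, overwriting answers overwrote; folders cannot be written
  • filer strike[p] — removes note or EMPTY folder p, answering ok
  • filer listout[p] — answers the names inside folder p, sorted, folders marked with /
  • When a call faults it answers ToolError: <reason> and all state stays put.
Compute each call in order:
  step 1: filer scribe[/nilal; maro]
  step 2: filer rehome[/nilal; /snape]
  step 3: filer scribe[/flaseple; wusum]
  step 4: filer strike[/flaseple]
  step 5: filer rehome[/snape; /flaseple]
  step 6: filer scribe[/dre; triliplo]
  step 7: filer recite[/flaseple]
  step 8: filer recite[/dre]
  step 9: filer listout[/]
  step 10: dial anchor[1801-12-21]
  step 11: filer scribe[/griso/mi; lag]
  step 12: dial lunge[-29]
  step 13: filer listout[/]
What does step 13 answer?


Answer: [dre, flaseple, vu_od]

Derivation:
Do: filer scribe[p: /nilal; c: maro]
See: created
Do: filer rehome[s: /nilal; d: /snape]
See: ok
Do: filer scribe[p: /flaseple; c: wusum]
See: created
Do: filer strike[p: /flaseple]
See: ok
Do: filer rehome[s: /snape; d: /flaseple]
See: ok
Do: filer scribe[p: /dre; c: triliplo]
See: created
Do: filer recite[p: /flaseple]
See: maro
Do: filer recite[p: /dre]
See: triliplo
Do: filer listout[p: /]
See: [dre, flaseple, vu_od]
Do: dial anchor[d: 1801-12-21]
See: 1801-12-21
Do: filer scribe[p: /griso/mi; c: lag]
See: ToolError: no parent
Do: dial lunge[n: -29]
See: 1799-07-21
Do: filer listout[p: /]
See: [dre, flaseple, vu_od]


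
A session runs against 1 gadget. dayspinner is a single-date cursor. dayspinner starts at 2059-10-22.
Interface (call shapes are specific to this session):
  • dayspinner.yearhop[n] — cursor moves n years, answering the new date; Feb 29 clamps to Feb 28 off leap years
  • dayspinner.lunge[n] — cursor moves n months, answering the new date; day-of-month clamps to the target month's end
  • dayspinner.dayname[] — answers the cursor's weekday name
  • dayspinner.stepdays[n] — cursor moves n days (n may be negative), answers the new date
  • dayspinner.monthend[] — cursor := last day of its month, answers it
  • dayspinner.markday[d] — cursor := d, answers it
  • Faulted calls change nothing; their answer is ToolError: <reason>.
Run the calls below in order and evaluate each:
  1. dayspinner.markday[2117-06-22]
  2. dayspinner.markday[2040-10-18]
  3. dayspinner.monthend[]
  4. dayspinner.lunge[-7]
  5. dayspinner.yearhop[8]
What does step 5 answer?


% dayspinner.markday(d=2117-06-22) == 2117-06-22
% dayspinner.markday(d=2040-10-18) == 2040-10-18
% dayspinner.monthend() == 2040-10-31
% dayspinner.lunge(n=-7) == 2040-03-31
% dayspinner.yearhop(n=8) == 2048-03-31

Answer: 2048-03-31


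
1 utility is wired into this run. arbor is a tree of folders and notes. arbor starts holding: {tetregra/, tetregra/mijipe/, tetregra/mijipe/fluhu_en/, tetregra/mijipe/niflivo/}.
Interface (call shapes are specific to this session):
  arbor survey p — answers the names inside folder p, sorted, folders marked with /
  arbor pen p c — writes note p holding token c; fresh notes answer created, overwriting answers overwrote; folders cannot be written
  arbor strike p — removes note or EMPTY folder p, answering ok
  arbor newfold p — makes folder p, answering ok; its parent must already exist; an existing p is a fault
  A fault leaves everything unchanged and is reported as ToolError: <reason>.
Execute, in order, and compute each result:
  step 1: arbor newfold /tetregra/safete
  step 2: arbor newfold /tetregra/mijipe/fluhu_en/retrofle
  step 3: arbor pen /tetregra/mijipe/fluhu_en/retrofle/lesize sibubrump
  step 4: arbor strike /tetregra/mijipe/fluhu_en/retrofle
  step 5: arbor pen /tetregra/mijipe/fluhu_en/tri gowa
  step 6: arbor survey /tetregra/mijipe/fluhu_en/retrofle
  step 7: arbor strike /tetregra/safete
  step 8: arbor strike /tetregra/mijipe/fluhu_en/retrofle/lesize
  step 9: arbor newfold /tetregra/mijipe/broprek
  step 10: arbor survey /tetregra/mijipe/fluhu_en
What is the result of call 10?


·→ arbor newfold(/tetregra/safete)
·← ok
·→ arbor newfold(/tetregra/mijipe/fluhu_en/retrofle)
·← ok
·→ arbor pen(/tetregra/mijipe/fluhu_en/retrofle/lesize, sibubrump)
·← created
·→ arbor strike(/tetregra/mijipe/fluhu_en/retrofle)
·← ToolError: not empty
·→ arbor pen(/tetregra/mijipe/fluhu_en/tri, gowa)
·← created
·→ arbor survey(/tetregra/mijipe/fluhu_en/retrofle)
·← [lesize]
·→ arbor strike(/tetregra/safete)
·← ok
·→ arbor strike(/tetregra/mijipe/fluhu_en/retrofle/lesize)
·← ok
·→ arbor newfold(/tetregra/mijipe/broprek)
·← ok
·→ arbor survey(/tetregra/mijipe/fluhu_en)
·← [retrofle/, tri]

Answer: [retrofle/, tri]


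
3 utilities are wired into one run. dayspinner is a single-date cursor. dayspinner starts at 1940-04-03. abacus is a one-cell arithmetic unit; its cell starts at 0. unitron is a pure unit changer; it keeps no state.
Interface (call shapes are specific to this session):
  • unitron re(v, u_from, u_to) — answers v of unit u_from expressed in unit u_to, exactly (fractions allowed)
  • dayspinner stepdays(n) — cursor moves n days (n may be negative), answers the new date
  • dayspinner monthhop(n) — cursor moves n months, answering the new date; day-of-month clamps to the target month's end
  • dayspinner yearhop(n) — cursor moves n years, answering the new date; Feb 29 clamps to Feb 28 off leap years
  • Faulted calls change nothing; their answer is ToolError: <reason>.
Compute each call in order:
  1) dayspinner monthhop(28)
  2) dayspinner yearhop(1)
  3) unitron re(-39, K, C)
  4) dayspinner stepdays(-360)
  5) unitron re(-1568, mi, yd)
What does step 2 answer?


$ dayspinner monthhop n='28'
[out] 1942-08-03
$ dayspinner yearhop n='1'
[out] 1943-08-03
$ unitron re v='-39' u_from='K' u_to='C'
[out] -6243/20
$ dayspinner stepdays n='-360'
[out] 1942-08-08
$ unitron re v='-1568' u_from='mi' u_to='yd'
[out] -2759680

Answer: 1943-08-03


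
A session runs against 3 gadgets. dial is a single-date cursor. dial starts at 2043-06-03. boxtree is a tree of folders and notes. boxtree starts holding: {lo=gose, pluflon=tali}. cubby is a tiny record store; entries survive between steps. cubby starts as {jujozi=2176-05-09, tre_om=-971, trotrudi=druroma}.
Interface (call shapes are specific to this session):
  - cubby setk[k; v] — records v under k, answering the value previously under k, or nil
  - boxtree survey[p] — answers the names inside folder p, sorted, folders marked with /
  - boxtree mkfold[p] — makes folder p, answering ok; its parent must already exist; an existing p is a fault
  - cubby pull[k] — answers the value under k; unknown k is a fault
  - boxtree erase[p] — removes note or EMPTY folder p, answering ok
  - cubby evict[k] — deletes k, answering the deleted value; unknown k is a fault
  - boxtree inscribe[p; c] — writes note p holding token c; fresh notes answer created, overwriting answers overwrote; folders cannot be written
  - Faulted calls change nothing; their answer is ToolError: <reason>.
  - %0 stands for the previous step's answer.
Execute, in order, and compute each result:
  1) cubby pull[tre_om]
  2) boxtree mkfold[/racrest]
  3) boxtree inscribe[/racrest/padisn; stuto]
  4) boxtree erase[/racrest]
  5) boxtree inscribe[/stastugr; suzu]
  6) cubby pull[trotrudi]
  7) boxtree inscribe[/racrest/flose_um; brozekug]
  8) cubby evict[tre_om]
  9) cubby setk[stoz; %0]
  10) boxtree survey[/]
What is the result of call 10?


I use cubby pull(k: tre_om), → -971.
I try boxtree mkfold(p: /racrest), and observe ok.
Then boxtree inscribe(p: /racrest/padisn, c: stuto), and observe created.
I call boxtree erase(p: /racrest), → ToolError: not empty.
I run boxtree inscribe(p: /stastugr, c: suzu): created.
Now I run cubby pull(k: trotrudi), giving druroma.
Next I call boxtree inscribe(p: /racrest/flose_um, c: brozekug), which returns created.
I invoke cubby evict(k: tre_om): -971.
Next I call cubby setk(k: stoz, v: %0), yielding nil.
Using boxtree survey(p: /), and observe [lo, pluflon, racrest/, stastugr].

Answer: [lo, pluflon, racrest/, stastugr]


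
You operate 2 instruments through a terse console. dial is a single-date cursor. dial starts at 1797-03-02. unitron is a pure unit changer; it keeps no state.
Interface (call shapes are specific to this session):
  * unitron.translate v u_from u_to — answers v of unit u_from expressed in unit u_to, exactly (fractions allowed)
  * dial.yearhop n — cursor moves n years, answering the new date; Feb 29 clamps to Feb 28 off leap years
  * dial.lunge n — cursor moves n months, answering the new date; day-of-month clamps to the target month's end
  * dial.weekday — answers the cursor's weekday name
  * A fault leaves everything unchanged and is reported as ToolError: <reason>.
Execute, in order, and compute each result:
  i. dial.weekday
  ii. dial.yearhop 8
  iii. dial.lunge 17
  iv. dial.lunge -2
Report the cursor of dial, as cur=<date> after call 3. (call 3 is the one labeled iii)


==> dial.weekday()
<== Thursday
==> dial.yearhop(n→8)
<== 1805-03-02
==> dial.lunge(n→17)
<== 1806-08-02
==> dial.lunge(n→-2)
<== 1806-06-02

Answer: cur=1806-08-02


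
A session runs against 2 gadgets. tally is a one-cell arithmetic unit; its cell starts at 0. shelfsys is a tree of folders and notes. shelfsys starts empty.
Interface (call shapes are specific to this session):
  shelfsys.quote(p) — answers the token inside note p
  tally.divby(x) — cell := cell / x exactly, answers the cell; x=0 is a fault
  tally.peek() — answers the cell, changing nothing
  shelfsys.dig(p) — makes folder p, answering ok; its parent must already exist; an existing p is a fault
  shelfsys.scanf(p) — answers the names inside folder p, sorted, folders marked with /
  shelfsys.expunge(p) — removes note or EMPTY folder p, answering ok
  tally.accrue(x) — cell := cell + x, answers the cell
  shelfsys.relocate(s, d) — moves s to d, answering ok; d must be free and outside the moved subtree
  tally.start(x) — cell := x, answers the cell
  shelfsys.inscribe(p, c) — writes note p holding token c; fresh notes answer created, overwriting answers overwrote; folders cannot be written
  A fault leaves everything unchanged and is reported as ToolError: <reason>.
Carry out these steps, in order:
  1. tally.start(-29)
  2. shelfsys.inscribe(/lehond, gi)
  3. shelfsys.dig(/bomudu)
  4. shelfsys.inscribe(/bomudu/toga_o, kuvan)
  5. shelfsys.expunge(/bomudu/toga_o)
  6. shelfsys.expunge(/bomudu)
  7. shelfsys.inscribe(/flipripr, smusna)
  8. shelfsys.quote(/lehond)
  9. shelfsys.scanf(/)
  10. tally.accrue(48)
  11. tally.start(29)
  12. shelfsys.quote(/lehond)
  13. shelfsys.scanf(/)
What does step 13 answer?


→ start(-29)
← -29
→ inscribe(/lehond, gi)
← created
→ dig(/bomudu)
← ok
→ inscribe(/bomudu/toga_o, kuvan)
← created
→ expunge(/bomudu/toga_o)
← ok
→ expunge(/bomudu)
← ok
→ inscribe(/flipripr, smusna)
← created
→ quote(/lehond)
← gi
→ scanf(/)
← [flipripr, lehond]
→ accrue(48)
← 19
→ start(29)
← 29
→ quote(/lehond)
← gi
→ scanf(/)
← [flipripr, lehond]

Answer: [flipripr, lehond]


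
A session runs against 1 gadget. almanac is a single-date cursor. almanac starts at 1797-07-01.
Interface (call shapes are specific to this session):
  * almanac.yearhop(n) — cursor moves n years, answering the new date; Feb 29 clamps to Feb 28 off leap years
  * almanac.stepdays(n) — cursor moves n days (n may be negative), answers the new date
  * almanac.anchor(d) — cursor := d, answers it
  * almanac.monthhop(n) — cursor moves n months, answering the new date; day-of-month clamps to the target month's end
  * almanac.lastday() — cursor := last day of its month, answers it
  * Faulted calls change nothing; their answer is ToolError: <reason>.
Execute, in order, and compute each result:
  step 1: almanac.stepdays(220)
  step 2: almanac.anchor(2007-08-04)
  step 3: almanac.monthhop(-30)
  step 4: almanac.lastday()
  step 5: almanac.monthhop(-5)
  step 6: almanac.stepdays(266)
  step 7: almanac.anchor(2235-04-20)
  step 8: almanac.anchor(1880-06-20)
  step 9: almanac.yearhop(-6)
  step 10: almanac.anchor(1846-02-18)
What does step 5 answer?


Answer: 2004-09-28

Derivation:
-- 1. almanac.stepdays(220) => 1798-02-06
-- 2. almanac.anchor(2007-08-04) => 2007-08-04
-- 3. almanac.monthhop(-30) => 2005-02-04
-- 4. almanac.lastday() => 2005-02-28
-- 5. almanac.monthhop(-5) => 2004-09-28
-- 6. almanac.stepdays(266) => 2005-06-21
-- 7. almanac.anchor(2235-04-20) => 2235-04-20
-- 8. almanac.anchor(1880-06-20) => 1880-06-20
-- 9. almanac.yearhop(-6) => 1874-06-20
-- 10. almanac.anchor(1846-02-18) => 1846-02-18


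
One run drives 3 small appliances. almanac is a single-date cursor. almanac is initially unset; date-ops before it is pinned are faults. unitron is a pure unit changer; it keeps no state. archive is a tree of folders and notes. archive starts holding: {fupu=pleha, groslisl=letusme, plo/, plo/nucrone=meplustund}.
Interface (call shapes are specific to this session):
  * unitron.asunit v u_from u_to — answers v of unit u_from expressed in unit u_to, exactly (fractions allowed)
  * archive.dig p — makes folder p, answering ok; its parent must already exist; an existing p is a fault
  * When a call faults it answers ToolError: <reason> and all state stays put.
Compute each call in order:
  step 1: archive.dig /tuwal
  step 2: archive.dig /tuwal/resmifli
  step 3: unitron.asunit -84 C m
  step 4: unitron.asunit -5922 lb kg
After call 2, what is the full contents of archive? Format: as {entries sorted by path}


I call archive.dig with p='/tuwal', and get ok.
Using archive.dig with p='/tuwal/resmifli', and observe ok.
Calling unitron.asunit with v='-84', u_from='C', u_to='m': ToolError: incompatible units.
Next I call unitron.asunit with v='-5922', u_from='lb', u_to='kg', yielding -134308700757/50000000.

Answer: {fupu=pleha, groslisl=letusme, plo/, plo/nucrone=meplustund, tuwal/, tuwal/resmifli/}


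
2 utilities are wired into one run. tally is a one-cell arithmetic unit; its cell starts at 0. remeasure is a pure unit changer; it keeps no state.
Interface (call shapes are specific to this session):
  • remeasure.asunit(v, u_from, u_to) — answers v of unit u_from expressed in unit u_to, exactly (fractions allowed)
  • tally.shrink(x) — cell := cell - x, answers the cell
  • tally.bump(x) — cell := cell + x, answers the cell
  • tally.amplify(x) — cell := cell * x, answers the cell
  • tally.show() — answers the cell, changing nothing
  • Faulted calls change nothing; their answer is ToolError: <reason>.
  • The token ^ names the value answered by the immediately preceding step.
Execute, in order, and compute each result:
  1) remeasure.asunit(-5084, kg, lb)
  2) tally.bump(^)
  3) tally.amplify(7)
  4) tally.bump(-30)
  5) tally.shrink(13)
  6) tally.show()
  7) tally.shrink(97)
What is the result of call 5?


Answer: -508678635313/6479891

Derivation:
I use remeasure.asunit with v='-5084', u_from='kg', u_to='lb': -508400000000/45359237.
I use tally.bump with x='^', which returns -508400000000/45359237.
I use tally.amplify with x='7', → -508400000000/6479891.
I use tally.bump with x='-30', and see -508594396730/6479891.
Next I call tally.shrink with x='13', which returns -508678635313/6479891.
I invoke tally.show, giving -508678635313/6479891.
Next I call tally.shrink with x='97', giving -509307184740/6479891.


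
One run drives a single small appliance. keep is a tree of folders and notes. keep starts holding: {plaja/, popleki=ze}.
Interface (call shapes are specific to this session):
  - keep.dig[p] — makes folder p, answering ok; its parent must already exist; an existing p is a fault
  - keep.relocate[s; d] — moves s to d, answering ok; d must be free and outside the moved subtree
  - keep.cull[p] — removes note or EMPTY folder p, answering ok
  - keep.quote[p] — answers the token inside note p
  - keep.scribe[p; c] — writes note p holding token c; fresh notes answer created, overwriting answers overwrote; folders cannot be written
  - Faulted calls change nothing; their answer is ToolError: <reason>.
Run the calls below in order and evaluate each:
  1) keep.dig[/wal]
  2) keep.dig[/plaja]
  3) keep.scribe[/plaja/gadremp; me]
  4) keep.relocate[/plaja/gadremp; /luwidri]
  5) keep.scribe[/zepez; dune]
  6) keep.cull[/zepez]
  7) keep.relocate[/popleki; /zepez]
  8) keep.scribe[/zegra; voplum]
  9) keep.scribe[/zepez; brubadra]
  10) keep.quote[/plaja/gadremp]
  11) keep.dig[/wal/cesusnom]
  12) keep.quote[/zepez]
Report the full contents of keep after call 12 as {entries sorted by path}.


-> dig(p: /wal)
<- ok
-> dig(p: /plaja)
<- ToolError: exists
-> scribe(p: /plaja/gadremp, c: me)
<- created
-> relocate(s: /plaja/gadremp, d: /luwidri)
<- ok
-> scribe(p: /zepez, c: dune)
<- created
-> cull(p: /zepez)
<- ok
-> relocate(s: /popleki, d: /zepez)
<- ok
-> scribe(p: /zegra, c: voplum)
<- created
-> scribe(p: /zepez, c: brubadra)
<- overwrote
-> quote(p: /plaja/gadremp)
<- ToolError: not found
-> dig(p: /wal/cesusnom)
<- ok
-> quote(p: /zepez)
<- brubadra

Answer: {luwidri=me, plaja/, wal/, wal/cesusnom/, zegra=voplum, zepez=brubadra}


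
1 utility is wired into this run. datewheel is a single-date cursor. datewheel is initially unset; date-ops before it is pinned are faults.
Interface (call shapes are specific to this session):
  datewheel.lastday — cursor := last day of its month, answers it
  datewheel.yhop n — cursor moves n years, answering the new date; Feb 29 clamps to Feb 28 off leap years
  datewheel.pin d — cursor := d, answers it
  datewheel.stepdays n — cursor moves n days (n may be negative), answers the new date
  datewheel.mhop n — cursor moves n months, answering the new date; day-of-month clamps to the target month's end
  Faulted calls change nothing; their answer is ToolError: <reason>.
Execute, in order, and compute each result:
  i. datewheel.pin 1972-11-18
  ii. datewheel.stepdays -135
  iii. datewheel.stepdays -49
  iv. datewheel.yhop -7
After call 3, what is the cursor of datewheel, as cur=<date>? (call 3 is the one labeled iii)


>> datewheel.pin(d='1972-11-18')
<< 1972-11-18
>> datewheel.stepdays(n='-135')
<< 1972-07-06
>> datewheel.stepdays(n='-49')
<< 1972-05-18
>> datewheel.yhop(n='-7')
<< 1965-05-18

Answer: cur=1972-05-18


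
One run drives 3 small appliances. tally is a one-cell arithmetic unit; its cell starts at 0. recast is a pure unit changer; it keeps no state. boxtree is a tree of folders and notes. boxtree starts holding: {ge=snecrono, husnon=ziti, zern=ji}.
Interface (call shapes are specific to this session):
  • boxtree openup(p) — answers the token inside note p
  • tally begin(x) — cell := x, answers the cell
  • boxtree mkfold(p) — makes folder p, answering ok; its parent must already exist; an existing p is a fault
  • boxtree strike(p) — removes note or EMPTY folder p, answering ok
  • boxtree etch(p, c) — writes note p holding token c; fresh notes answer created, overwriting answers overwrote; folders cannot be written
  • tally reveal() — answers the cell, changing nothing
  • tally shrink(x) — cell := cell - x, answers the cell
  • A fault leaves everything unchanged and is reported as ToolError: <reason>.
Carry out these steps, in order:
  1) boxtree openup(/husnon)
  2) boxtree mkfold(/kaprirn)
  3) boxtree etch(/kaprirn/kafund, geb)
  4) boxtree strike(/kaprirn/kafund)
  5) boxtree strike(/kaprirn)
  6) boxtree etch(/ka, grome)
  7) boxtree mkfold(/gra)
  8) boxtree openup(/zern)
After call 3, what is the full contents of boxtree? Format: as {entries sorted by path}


Answer: {ge=snecrono, husnon=ziti, kaprirn/, kaprirn/kafund=geb, zern=ji}

Derivation:
% boxtree openup p: /husnon
  ziti
% boxtree mkfold p: /kaprirn
  ok
% boxtree etch p: /kaprirn/kafund c: geb
  created
% boxtree strike p: /kaprirn/kafund
  ok
% boxtree strike p: /kaprirn
  ok
% boxtree etch p: /ka c: grome
  created
% boxtree mkfold p: /gra
  ok
% boxtree openup p: /zern
  ji


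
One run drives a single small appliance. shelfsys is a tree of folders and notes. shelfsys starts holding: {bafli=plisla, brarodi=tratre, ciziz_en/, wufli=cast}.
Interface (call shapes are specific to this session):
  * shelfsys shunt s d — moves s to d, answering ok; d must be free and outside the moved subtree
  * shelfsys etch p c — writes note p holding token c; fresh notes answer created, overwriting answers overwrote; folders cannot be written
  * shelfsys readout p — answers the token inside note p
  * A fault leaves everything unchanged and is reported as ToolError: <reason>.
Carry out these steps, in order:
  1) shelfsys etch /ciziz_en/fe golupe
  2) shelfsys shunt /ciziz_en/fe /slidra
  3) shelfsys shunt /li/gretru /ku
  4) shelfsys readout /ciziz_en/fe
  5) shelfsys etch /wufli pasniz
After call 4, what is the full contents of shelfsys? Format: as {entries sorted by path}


Answer: {bafli=plisla, brarodi=tratre, ciziz_en/, slidra=golupe, wufli=cast}

Derivation:
% shelfsys etch p='/ciziz_en/fe' c='golupe'
[out] created
% shelfsys shunt s='/ciziz_en/fe' d='/slidra'
[out] ok
% shelfsys shunt s='/li/gretru' d='/ku'
[out] ToolError: not found
% shelfsys readout p='/ciziz_en/fe'
[out] ToolError: not found
% shelfsys etch p='/wufli' c='pasniz'
[out] overwrote


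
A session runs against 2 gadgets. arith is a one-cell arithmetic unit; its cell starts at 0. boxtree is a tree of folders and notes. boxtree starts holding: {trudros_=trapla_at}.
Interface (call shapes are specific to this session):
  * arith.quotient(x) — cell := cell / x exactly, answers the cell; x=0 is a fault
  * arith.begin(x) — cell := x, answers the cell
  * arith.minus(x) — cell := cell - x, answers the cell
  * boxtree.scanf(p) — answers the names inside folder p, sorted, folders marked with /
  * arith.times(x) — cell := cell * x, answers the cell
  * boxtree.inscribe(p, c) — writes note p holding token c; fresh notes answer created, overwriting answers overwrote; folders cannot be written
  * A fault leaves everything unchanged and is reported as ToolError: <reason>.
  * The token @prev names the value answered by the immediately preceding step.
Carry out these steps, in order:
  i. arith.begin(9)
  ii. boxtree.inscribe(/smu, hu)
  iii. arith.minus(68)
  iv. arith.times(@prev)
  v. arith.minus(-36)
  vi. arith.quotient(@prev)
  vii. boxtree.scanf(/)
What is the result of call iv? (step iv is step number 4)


;; 1. arith.begin(x→9) => 9
;; 2. boxtree.inscribe(p→/smu, c→hu) => created
;; 3. arith.minus(x→68) => -59
;; 4. arith.times(x→@prev) => 3481
;; 5. arith.minus(x→-36) => 3517
;; 6. arith.quotient(x→@prev) => 1
;; 7. boxtree.scanf(p→/) => [smu, trudros_]

Answer: 3481


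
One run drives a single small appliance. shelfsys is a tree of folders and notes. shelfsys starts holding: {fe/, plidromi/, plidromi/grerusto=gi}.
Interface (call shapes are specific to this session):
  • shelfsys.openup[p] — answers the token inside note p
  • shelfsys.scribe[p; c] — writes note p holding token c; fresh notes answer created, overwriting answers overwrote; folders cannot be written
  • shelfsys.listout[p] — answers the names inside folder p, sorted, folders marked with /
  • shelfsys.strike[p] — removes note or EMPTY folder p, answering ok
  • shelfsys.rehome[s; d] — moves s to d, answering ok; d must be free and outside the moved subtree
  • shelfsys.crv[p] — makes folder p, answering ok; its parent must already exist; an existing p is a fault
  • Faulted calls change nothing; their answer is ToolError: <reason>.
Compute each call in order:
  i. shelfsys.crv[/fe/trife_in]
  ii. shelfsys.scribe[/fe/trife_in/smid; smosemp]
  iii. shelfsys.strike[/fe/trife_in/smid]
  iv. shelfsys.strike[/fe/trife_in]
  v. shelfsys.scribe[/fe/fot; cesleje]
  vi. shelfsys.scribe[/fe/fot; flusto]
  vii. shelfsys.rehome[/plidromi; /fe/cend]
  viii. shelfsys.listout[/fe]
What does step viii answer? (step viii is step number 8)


// shelfsys.crv(p=/fe/trife_in) ~> ok
// shelfsys.scribe(p=/fe/trife_in/smid, c=smosemp) ~> created
// shelfsys.strike(p=/fe/trife_in/smid) ~> ok
// shelfsys.strike(p=/fe/trife_in) ~> ok
// shelfsys.scribe(p=/fe/fot, c=cesleje) ~> created
// shelfsys.scribe(p=/fe/fot, c=flusto) ~> overwrote
// shelfsys.rehome(s=/plidromi, d=/fe/cend) ~> ok
// shelfsys.listout(p=/fe) ~> [cend/, fot]

Answer: [cend/, fot]


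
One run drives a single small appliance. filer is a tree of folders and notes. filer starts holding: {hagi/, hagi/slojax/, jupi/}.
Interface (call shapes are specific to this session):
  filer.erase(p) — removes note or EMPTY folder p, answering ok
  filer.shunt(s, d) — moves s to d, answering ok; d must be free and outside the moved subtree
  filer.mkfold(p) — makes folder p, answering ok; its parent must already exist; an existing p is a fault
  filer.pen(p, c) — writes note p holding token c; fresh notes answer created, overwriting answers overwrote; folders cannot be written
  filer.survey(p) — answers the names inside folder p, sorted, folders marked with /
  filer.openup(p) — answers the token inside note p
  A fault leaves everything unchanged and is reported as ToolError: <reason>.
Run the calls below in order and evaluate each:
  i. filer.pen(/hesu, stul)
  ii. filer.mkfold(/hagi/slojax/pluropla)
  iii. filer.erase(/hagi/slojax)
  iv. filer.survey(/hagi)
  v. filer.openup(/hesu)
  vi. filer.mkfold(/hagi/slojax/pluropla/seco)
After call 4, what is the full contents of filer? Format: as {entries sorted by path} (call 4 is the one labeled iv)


I try pen using /hesu, stul, yielding created.
I try mkfold using /hagi/slojax/pluropla, and observe ok.
I invoke erase using /hagi/slojax, which returns ToolError: not empty.
Invoking survey using /hagi, — result: [slojax/].
I invoke openup using /hesu, and get stul.
Calling mkfold using /hagi/slojax/pluropla/seco: ok.

Answer: {hagi/, hagi/slojax/, hagi/slojax/pluropla/, hesu=stul, jupi/}
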